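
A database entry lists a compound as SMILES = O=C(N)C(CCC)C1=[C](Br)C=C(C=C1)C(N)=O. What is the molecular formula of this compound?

C12H15BrN2O2

Walk through each heavy atom and fill implicit hydrogens from standard valence (C 4, N 3, O 2, S 2, halogen 1):
  atom 1: O, bond orders sum to 2 (valence 2) → 0 H
  atom 2: C, bond orders sum to 4 (valence 4) → 0 H
  atom 3: N, bond orders sum to 1 (valence 3) → 2 H
  atom 4: C, bond orders sum to 3 (valence 4) → 1 H
  atom 5: C, bond orders sum to 2 (valence 4) → 2 H
  atom 6: C, bond orders sum to 2 (valence 4) → 2 H
  atom 7: C, bond orders sum to 1 (valence 4) → 3 H
  atom 8: C, bond orders sum to 4 (valence 4) → 0 H
  atom 9: C with explicit H count 0
  atom 10: Br (halogen, monovalent) → 0 H
  atom 11: C, bond orders sum to 3 (valence 4) → 1 H
  atom 12: C, bond orders sum to 4 (valence 4) → 0 H
  atom 13: C, bond orders sum to 3 (valence 4) → 1 H
  atom 14: C, bond orders sum to 3 (valence 4) → 1 H
  atom 15: C, bond orders sum to 4 (valence 4) → 0 H
  atom 16: N, bond orders sum to 1 (valence 3) → 2 H
  atom 17: O, bond orders sum to 2 (valence 2) → 0 H
Totals → C:12, H:15, Br:1, N:2, O:2.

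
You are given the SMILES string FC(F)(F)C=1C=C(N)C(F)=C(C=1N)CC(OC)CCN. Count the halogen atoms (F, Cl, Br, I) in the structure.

4

Halogen atoms appear at heavy-atom positions 1, 3, 4, 10 (4×F).
Other groups present: 1 ether, 3 primary amine.
Halogen count: 4.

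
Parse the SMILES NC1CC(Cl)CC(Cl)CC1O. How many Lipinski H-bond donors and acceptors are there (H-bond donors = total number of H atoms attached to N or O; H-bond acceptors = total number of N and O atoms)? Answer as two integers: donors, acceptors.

3, 2

Donors: find every N or O and count the H atoms it carries.
  atom 1 (N): bond orders sum to 1 → 2 H
  atom 11 (O): bond orders sum to 1 → 1 H
Lipinski HBD = 3.
Acceptors: N atoms = 1, O atoms = 1 → HBA = 2.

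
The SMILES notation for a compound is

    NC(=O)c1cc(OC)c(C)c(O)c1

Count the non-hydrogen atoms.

13

Every atom symbol written in the SMILES (organic subset) is one heavy atom; implicit H are not written.
Heavy atoms by element → C:9, N:1, O:3.
Total: 13.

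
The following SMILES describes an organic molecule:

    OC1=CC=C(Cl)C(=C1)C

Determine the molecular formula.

C7H7ClO

Walk through each heavy atom and fill implicit hydrogens from standard valence (C 4, N 3, O 2, S 2, halogen 1):
  atom 1: O, bond orders sum to 1 (valence 2) → 1 H
  atom 2: C, bond orders sum to 4 (valence 4) → 0 H
  atom 3: C, bond orders sum to 3 (valence 4) → 1 H
  atom 4: C, bond orders sum to 3 (valence 4) → 1 H
  atom 5: C, bond orders sum to 4 (valence 4) → 0 H
  atom 6: Cl (halogen, monovalent) → 0 H
  atom 7: C, bond orders sum to 4 (valence 4) → 0 H
  atom 8: C, bond orders sum to 3 (valence 4) → 1 H
  atom 9: C, bond orders sum to 1 (valence 4) → 3 H
Totals → C:7, H:7, Cl:1, O:1.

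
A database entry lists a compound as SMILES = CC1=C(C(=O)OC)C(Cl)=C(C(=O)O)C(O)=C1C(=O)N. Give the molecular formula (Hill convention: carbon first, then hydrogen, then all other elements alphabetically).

Walk through each heavy atom and fill implicit hydrogens from standard valence (C 4, N 3, O 2, S 2, halogen 1):
  atom 1: C, bond orders sum to 1 (valence 4) → 3 H
  atom 2: C, bond orders sum to 4 (valence 4) → 0 H
  atom 3: C, bond orders sum to 4 (valence 4) → 0 H
  atom 4: C, bond orders sum to 4 (valence 4) → 0 H
  atom 5: O, bond orders sum to 2 (valence 2) → 0 H
  atom 6: O, bond orders sum to 2 (valence 2) → 0 H
  atom 7: C, bond orders sum to 1 (valence 4) → 3 H
  atom 8: C, bond orders sum to 4 (valence 4) → 0 H
  atom 9: Cl (halogen, monovalent) → 0 H
  atom 10: C, bond orders sum to 4 (valence 4) → 0 H
  atom 11: C, bond orders sum to 4 (valence 4) → 0 H
  atom 12: O, bond orders sum to 2 (valence 2) → 0 H
  atom 13: O, bond orders sum to 1 (valence 2) → 1 H
  atom 14: C, bond orders sum to 4 (valence 4) → 0 H
  atom 15: O, bond orders sum to 1 (valence 2) → 1 H
  atom 16: C, bond orders sum to 4 (valence 4) → 0 H
  atom 17: C, bond orders sum to 4 (valence 4) → 0 H
  atom 18: O, bond orders sum to 2 (valence 2) → 0 H
  atom 19: N, bond orders sum to 1 (valence 3) → 2 H
Totals → C:11, H:10, Cl:1, N:1, O:6.

C11H10ClNO6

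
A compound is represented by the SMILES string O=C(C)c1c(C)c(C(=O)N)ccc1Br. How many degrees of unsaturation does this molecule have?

Molecular formula: C10H10BrNO2.
DoU = (2C + 2 + N − H − X) / 2, where X is the halogen count and O/S are ignored.
    = (2·10 + 2 + 1 − 10 − 1) / 2 = 12 / 2 = 6.

6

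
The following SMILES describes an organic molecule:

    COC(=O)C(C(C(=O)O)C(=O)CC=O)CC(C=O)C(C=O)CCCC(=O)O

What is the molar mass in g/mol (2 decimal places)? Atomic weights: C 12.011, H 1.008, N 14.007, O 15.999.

First, the molecular formula is C17H22O10 (counting implicit H from valence).
  C: 17 × 12.011 = 204.187
  H: 22 × 1.008 = 22.176
  O: 10 × 15.999 = 159.990
Sum: 17×12.011 + 22×1.008 + 10×15.999 = 386.353 → 386.35 g/mol.

386.35 g/mol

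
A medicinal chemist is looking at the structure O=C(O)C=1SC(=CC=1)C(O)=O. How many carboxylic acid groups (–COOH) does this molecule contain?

The carboxylic acid motif appears at heavy-atom positions 2, 9 in the SMILES.
Carboxylic acid count: 2.

2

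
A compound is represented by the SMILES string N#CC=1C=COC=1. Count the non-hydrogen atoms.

7

Every atom symbol written in the SMILES (organic subset) is one heavy atom; implicit H are not written.
Heavy atoms by element → C:5, N:1, O:1.
Total: 7.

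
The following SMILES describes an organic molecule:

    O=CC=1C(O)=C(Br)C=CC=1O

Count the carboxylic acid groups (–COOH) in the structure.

0

Scan the SMILES for the carboxylic acid motif — none present.
Groups that are present: 1 aldehyde, 2 hydroxyl.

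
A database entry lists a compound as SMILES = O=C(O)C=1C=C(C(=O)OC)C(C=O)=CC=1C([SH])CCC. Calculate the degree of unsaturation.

7

Degree of unsaturation = (number of rings) + (number of π bonds).
Ring closures in the SMILES: 1.
π bonds: 6 double bonds (each 1 DoU) → 6 DoU from unsaturation.
Total DoU = 1 + 6 = 7.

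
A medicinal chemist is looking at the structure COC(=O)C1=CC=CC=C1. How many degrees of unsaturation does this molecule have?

5

Molecular formula: C8H8O2.
DoU = (2C + 2 + N − H − X) / 2, where X is the halogen count and O/S are ignored.
    = (2·8 + 2 + 0 − 8 − 0) / 2 = 10 / 2 = 5.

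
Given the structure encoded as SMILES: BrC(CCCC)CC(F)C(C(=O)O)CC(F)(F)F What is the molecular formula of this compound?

Walk through each heavy atom and fill implicit hydrogens from standard valence (C 4, N 3, O 2, S 2, halogen 1):
  atom 1: Br (halogen, monovalent) → 0 H
  atom 2: C, bond orders sum to 3 (valence 4) → 1 H
  atom 3: C, bond orders sum to 2 (valence 4) → 2 H
  atom 4: C, bond orders sum to 2 (valence 4) → 2 H
  atom 5: C, bond orders sum to 2 (valence 4) → 2 H
  atom 6: C, bond orders sum to 1 (valence 4) → 3 H
  atom 7: C, bond orders sum to 2 (valence 4) → 2 H
  atom 8: C, bond orders sum to 3 (valence 4) → 1 H
  atom 9: F (halogen, monovalent) → 0 H
  atom 10: C, bond orders sum to 3 (valence 4) → 1 H
  atom 11: C, bond orders sum to 4 (valence 4) → 0 H
  atom 12: O, bond orders sum to 2 (valence 2) → 0 H
  atom 13: O, bond orders sum to 1 (valence 2) → 1 H
  atom 14: C, bond orders sum to 2 (valence 4) → 2 H
  atom 15: C, bond orders sum to 4 (valence 4) → 0 H
  atom 16: F (halogen, monovalent) → 0 H
  atom 17: F (halogen, monovalent) → 0 H
  atom 18: F (halogen, monovalent) → 0 H
Totals → C:11, H:17, Br:1, F:4, O:2.
In Hill order: C11H17BrF4O2.

C11H17BrF4O2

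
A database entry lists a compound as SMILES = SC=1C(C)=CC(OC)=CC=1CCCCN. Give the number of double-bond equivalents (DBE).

Degree of unsaturation = (number of rings) + (number of π bonds).
Ring closures in the SMILES: 1.
π bonds: 3 double bonds (each 1 DoU) → 3 DoU from unsaturation.
Total DoU = 1 + 3 = 4.

4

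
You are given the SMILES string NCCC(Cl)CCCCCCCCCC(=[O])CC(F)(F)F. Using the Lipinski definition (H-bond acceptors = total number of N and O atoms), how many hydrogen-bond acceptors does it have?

2

N atoms: 1; O atoms: 1.
Lipinski HBA = 1 + 1 = 2.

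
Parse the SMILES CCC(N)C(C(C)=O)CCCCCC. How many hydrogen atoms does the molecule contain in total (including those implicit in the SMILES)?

25

Walk through each heavy atom and fill implicit hydrogens from standard valence (C 4, N 3, O 2, S 2, halogen 1):
  atom 1: C, bond orders sum to 1 (valence 4) → 3 H
  atom 2: C, bond orders sum to 2 (valence 4) → 2 H
  atom 3: C, bond orders sum to 3 (valence 4) → 1 H
  atom 4: N, bond orders sum to 1 (valence 3) → 2 H
  atom 5: C, bond orders sum to 3 (valence 4) → 1 H
  atom 6: C, bond orders sum to 4 (valence 4) → 0 H
  atom 7: C, bond orders sum to 1 (valence 4) → 3 H
  atom 8: O, bond orders sum to 2 (valence 2) → 0 H
  atom 9: C, bond orders sum to 2 (valence 4) → 2 H
  atom 10: C, bond orders sum to 2 (valence 4) → 2 H
  atom 11: C, bond orders sum to 2 (valence 4) → 2 H
  atom 12: C, bond orders sum to 2 (valence 4) → 2 H
  atom 13: C, bond orders sum to 2 (valence 4) → 2 H
  atom 14: C, bond orders sum to 1 (valence 4) → 3 H
Total hydrogens: 25.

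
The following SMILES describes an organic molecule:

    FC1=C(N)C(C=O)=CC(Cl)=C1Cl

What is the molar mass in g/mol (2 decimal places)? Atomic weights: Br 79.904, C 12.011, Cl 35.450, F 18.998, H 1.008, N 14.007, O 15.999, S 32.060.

208.01 g/mol

First, the molecular formula is C7H4Cl2FNO (counting implicit H from valence).
  C: 7 × 12.011 = 84.077
  Cl: 2 × 35.450 = 70.900
  F: 1 × 18.998 = 18.998
  H: 4 × 1.008 = 4.032
  N: 1 × 14.007 = 14.007
  O: 1 × 15.999 = 15.999
Sum: 7×12.011 + 2×35.450 + 1×18.998 + 4×1.008 + 1×14.007 + 1×15.999 = 208.013 → 208.01 g/mol.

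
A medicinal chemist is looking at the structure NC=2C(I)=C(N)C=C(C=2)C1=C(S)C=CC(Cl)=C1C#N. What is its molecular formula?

Walk through each heavy atom and fill implicit hydrogens from standard valence (C 4, N 3, O 2, S 2, halogen 1):
  atom 1: N, bond orders sum to 1 (valence 3) → 2 H
  atom 2: C, bond orders sum to 4 (valence 4) → 0 H
  atom 3: C, bond orders sum to 4 (valence 4) → 0 H
  atom 4: I (halogen, monovalent) → 0 H
  atom 5: C, bond orders sum to 4 (valence 4) → 0 H
  atom 6: N, bond orders sum to 1 (valence 3) → 2 H
  atom 7: C, bond orders sum to 3 (valence 4) → 1 H
  atom 8: C, bond orders sum to 4 (valence 4) → 0 H
  atom 9: C, bond orders sum to 3 (valence 4) → 1 H
  atom 10: C, bond orders sum to 4 (valence 4) → 0 H
  atom 11: C, bond orders sum to 4 (valence 4) → 0 H
  atom 12: S, bond orders sum to 1 (valence 2) → 1 H
  atom 13: C, bond orders sum to 3 (valence 4) → 1 H
  atom 14: C, bond orders sum to 3 (valence 4) → 1 H
  atom 15: C, bond orders sum to 4 (valence 4) → 0 H
  atom 16: Cl (halogen, monovalent) → 0 H
  atom 17: C, bond orders sum to 4 (valence 4) → 0 H
  atom 18: C, bond orders sum to 4 (valence 4) → 0 H
  atom 19: N, bond orders sum to 3 (valence 3) → 0 H
Totals → C:13, H:9, Cl:1, I:1, N:3, S:1.
In Hill order: C13H9ClIN3S.

C13H9ClIN3S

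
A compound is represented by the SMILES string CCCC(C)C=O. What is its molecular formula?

C6H12O

Walk through each heavy atom and fill implicit hydrogens from standard valence (C 4, N 3, O 2, S 2, halogen 1):
  atom 1: C, bond orders sum to 1 (valence 4) → 3 H
  atom 2: C, bond orders sum to 2 (valence 4) → 2 H
  atom 3: C, bond orders sum to 2 (valence 4) → 2 H
  atom 4: C, bond orders sum to 3 (valence 4) → 1 H
  atom 5: C, bond orders sum to 1 (valence 4) → 3 H
  atom 6: C, bond orders sum to 3 (valence 4) → 1 H
  atom 7: O, bond orders sum to 2 (valence 2) → 0 H
Totals → C:6, H:12, O:1.
In Hill order: C6H12O.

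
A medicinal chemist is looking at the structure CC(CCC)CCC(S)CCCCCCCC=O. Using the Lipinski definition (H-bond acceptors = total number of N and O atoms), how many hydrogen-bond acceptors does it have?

1

N atoms: 0; O atoms: 1.
Lipinski HBA = 0 + 1 = 1.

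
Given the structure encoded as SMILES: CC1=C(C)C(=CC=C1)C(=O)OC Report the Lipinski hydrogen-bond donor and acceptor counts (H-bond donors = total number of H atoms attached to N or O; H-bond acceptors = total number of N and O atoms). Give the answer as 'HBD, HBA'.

0, 2

Donors: find every N or O and count the H atoms it carries.
  atom 10 (O): bond orders sum to 2 → 0 H
  atom 11 (O): bond orders sum to 2 → 0 H
Lipinski HBD = 0.
Acceptors: N atoms = 0, O atoms = 2 → HBA = 2.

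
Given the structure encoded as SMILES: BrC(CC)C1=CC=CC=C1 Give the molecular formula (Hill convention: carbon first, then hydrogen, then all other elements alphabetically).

C9H11Br

Walk through each heavy atom and fill implicit hydrogens from standard valence (C 4, N 3, O 2, S 2, halogen 1):
  atom 1: Br (halogen, monovalent) → 0 H
  atom 2: C, bond orders sum to 3 (valence 4) → 1 H
  atom 3: C, bond orders sum to 2 (valence 4) → 2 H
  atom 4: C, bond orders sum to 1 (valence 4) → 3 H
  atom 5: C, bond orders sum to 4 (valence 4) → 0 H
  atom 6: C, bond orders sum to 3 (valence 4) → 1 H
  atom 7: C, bond orders sum to 3 (valence 4) → 1 H
  atom 8: C, bond orders sum to 3 (valence 4) → 1 H
  atom 9: C, bond orders sum to 3 (valence 4) → 1 H
  atom 10: C, bond orders sum to 3 (valence 4) → 1 H
Totals → C:9, H:11, Br:1.
In Hill order: C9H11Br.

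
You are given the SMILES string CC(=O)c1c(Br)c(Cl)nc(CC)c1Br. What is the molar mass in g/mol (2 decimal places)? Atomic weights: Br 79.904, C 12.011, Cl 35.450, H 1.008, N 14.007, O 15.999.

341.43 g/mol

First, the molecular formula is C9H8Br2ClNO (counting implicit H from valence).
  Br: 2 × 79.904 = 159.808
  C: 9 × 12.011 = 108.099
  Cl: 1 × 35.450 = 35.450
  H: 8 × 1.008 = 8.064
  N: 1 × 14.007 = 14.007
  O: 1 × 15.999 = 15.999
Sum: 2×79.904 + 9×12.011 + 1×35.450 + 8×1.008 + 1×14.007 + 1×15.999 = 341.427 → 341.43 g/mol.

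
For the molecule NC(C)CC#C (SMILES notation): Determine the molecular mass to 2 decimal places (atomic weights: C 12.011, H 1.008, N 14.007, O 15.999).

83.13 g/mol

First, the molecular formula is C5H9N (counting implicit H from valence).
  C: 5 × 12.011 = 60.055
  H: 9 × 1.008 = 9.072
  N: 1 × 14.007 = 14.007
Sum: 5×12.011 + 9×1.008 + 1×14.007 = 83.134 → 83.13 g/mol.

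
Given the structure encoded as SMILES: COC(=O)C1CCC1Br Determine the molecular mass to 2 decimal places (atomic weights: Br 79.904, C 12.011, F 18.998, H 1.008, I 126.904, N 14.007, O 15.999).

First, the molecular formula is C6H9BrO2 (counting implicit H from valence).
  Br: 1 × 79.904 = 79.904
  C: 6 × 12.011 = 72.066
  H: 9 × 1.008 = 9.072
  O: 2 × 15.999 = 31.998
Sum: 1×79.904 + 6×12.011 + 9×1.008 + 2×15.999 = 193.040 → 193.04 g/mol.

193.04 g/mol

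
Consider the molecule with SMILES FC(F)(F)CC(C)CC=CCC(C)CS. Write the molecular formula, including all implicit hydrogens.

C11H19F3S

Walk through each heavy atom and fill implicit hydrogens from standard valence (C 4, N 3, O 2, S 2, halogen 1):
  atom 1: F (halogen, monovalent) → 0 H
  atom 2: C, bond orders sum to 4 (valence 4) → 0 H
  atom 3: F (halogen, monovalent) → 0 H
  atom 4: F (halogen, monovalent) → 0 H
  atom 5: C, bond orders sum to 2 (valence 4) → 2 H
  atom 6: C, bond orders sum to 3 (valence 4) → 1 H
  atom 7: C, bond orders sum to 1 (valence 4) → 3 H
  atom 8: C, bond orders sum to 2 (valence 4) → 2 H
  atom 9: C, bond orders sum to 3 (valence 4) → 1 H
  atom 10: C, bond orders sum to 3 (valence 4) → 1 H
  atom 11: C, bond orders sum to 2 (valence 4) → 2 H
  atom 12: C, bond orders sum to 3 (valence 4) → 1 H
  atom 13: C, bond orders sum to 1 (valence 4) → 3 H
  atom 14: C, bond orders sum to 2 (valence 4) → 2 H
  atom 15: S, bond orders sum to 1 (valence 2) → 1 H
Totals → C:11, H:19, F:3, S:1.
In Hill order: C11H19F3S.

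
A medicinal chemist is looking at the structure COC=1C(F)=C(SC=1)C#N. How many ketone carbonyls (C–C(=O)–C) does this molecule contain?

Scan the SMILES for the ketone motif — none present.
Groups that are present: 1 ether, 1 nitrile.

0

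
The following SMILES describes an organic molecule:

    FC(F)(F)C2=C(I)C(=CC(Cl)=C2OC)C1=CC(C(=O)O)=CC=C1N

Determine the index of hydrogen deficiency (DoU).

9

Degree of unsaturation = (number of rings) + (number of π bonds).
Ring closures in the SMILES: 2.
π bonds: 7 double bonds (each 1 DoU) → 7 DoU from unsaturation.
Total DoU = 2 + 7 = 9.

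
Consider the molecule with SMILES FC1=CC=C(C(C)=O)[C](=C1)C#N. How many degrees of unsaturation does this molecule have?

7

Degree of unsaturation = (number of rings) + (number of π bonds).
Ring closures in the SMILES: 1.
π bonds: 4 double bonds (each 1 DoU), 1 triple bond (each 2 DoU) → 6 DoU from unsaturation.
Total DoU = 1 + 6 = 7.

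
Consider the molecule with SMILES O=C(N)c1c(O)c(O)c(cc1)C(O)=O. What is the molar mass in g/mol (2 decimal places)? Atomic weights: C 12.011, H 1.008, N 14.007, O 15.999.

197.15 g/mol

First, the molecular formula is C8H7NO5 (counting implicit H from valence).
  C: 8 × 12.011 = 96.088
  H: 7 × 1.008 = 7.056
  N: 1 × 14.007 = 14.007
  O: 5 × 15.999 = 79.995
Sum: 8×12.011 + 7×1.008 + 1×14.007 + 5×15.999 = 197.146 → 197.15 g/mol.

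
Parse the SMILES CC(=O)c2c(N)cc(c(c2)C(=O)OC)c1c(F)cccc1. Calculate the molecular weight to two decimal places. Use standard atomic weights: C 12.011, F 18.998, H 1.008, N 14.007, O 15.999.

287.29 g/mol

First, the molecular formula is C16H14FNO3 (counting implicit H from valence).
  C: 16 × 12.011 = 192.176
  F: 1 × 18.998 = 18.998
  H: 14 × 1.008 = 14.112
  N: 1 × 14.007 = 14.007
  O: 3 × 15.999 = 47.997
Sum: 16×12.011 + 1×18.998 + 14×1.008 + 1×14.007 + 3×15.999 = 287.290 → 287.29 g/mol.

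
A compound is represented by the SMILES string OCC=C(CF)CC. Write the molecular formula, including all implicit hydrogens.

C6H11FO

Walk through each heavy atom and fill implicit hydrogens from standard valence (C 4, N 3, O 2, S 2, halogen 1):
  atom 1: O, bond orders sum to 1 (valence 2) → 1 H
  atom 2: C, bond orders sum to 2 (valence 4) → 2 H
  atom 3: C, bond orders sum to 3 (valence 4) → 1 H
  atom 4: C, bond orders sum to 4 (valence 4) → 0 H
  atom 5: C, bond orders sum to 2 (valence 4) → 2 H
  atom 6: F (halogen, monovalent) → 0 H
  atom 7: C, bond orders sum to 2 (valence 4) → 2 H
  atom 8: C, bond orders sum to 1 (valence 4) → 3 H
Totals → C:6, H:11, F:1, O:1.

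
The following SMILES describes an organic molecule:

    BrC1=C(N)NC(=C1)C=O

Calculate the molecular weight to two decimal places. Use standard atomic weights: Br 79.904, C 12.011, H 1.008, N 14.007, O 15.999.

189.01 g/mol

First, the molecular formula is C5H5BrN2O (counting implicit H from valence).
  Br: 1 × 79.904 = 79.904
  C: 5 × 12.011 = 60.055
  H: 5 × 1.008 = 5.040
  N: 2 × 14.007 = 28.014
  O: 1 × 15.999 = 15.999
Sum: 1×79.904 + 5×12.011 + 5×1.008 + 2×14.007 + 1×15.999 = 189.012 → 189.01 g/mol.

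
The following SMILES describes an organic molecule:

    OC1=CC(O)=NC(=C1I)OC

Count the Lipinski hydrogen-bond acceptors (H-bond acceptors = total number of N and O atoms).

4

N atoms: 1; O atoms: 3.
Lipinski HBA = 1 + 3 = 4.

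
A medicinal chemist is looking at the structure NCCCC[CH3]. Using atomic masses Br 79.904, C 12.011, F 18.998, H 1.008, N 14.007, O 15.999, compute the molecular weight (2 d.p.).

87.17 g/mol

First, the molecular formula is C5H13N (counting implicit H from valence).
  C: 5 × 12.011 = 60.055
  H: 13 × 1.008 = 13.104
  N: 1 × 14.007 = 14.007
Sum: 5×12.011 + 13×1.008 + 1×14.007 = 87.166 → 87.17 g/mol.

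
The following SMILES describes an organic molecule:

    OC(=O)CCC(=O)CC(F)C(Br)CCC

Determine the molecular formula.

C10H16BrFO3

Walk through each heavy atom and fill implicit hydrogens from standard valence (C 4, N 3, O 2, S 2, halogen 1):
  atom 1: O, bond orders sum to 1 (valence 2) → 1 H
  atom 2: C, bond orders sum to 4 (valence 4) → 0 H
  atom 3: O, bond orders sum to 2 (valence 2) → 0 H
  atom 4: C, bond orders sum to 2 (valence 4) → 2 H
  atom 5: C, bond orders sum to 2 (valence 4) → 2 H
  atom 6: C, bond orders sum to 4 (valence 4) → 0 H
  atom 7: O, bond orders sum to 2 (valence 2) → 0 H
  atom 8: C, bond orders sum to 2 (valence 4) → 2 H
  atom 9: C, bond orders sum to 3 (valence 4) → 1 H
  atom 10: F (halogen, monovalent) → 0 H
  atom 11: C, bond orders sum to 3 (valence 4) → 1 H
  atom 12: Br (halogen, monovalent) → 0 H
  atom 13: C, bond orders sum to 2 (valence 4) → 2 H
  atom 14: C, bond orders sum to 2 (valence 4) → 2 H
  atom 15: C, bond orders sum to 1 (valence 4) → 3 H
Totals → C:10, H:16, Br:1, F:1, O:3.
In Hill order: C10H16BrFO3.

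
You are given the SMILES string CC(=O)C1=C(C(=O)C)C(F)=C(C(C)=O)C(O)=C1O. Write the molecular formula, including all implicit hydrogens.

C12H11FO5

Walk through each heavy atom and fill implicit hydrogens from standard valence (C 4, N 3, O 2, S 2, halogen 1):
  atom 1: C, bond orders sum to 1 (valence 4) → 3 H
  atom 2: C, bond orders sum to 4 (valence 4) → 0 H
  atom 3: O, bond orders sum to 2 (valence 2) → 0 H
  atom 4: C, bond orders sum to 4 (valence 4) → 0 H
  atom 5: C, bond orders sum to 4 (valence 4) → 0 H
  atom 6: C, bond orders sum to 4 (valence 4) → 0 H
  atom 7: O, bond orders sum to 2 (valence 2) → 0 H
  atom 8: C, bond orders sum to 1 (valence 4) → 3 H
  atom 9: C, bond orders sum to 4 (valence 4) → 0 H
  atom 10: F (halogen, monovalent) → 0 H
  atom 11: C, bond orders sum to 4 (valence 4) → 0 H
  atom 12: C, bond orders sum to 4 (valence 4) → 0 H
  atom 13: C, bond orders sum to 1 (valence 4) → 3 H
  atom 14: O, bond orders sum to 2 (valence 2) → 0 H
  atom 15: C, bond orders sum to 4 (valence 4) → 0 H
  atom 16: O, bond orders sum to 1 (valence 2) → 1 H
  atom 17: C, bond orders sum to 4 (valence 4) → 0 H
  atom 18: O, bond orders sum to 1 (valence 2) → 1 H
Totals → C:12, H:11, F:1, O:5.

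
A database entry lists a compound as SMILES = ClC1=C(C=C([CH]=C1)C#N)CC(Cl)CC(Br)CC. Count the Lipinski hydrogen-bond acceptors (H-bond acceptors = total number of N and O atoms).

N atoms: 1; O atoms: 0.
Lipinski HBA = 1 + 0 = 1.

1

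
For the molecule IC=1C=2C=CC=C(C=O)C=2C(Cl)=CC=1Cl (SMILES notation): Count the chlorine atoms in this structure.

Scan the SMILES for Cl atoms (remember two-letter symbols like Cl and Br are single atoms).
Chlorine count: 2.

2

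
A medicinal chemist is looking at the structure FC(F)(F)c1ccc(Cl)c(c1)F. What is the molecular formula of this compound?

C7H3ClF4

Walk through each heavy atom and fill implicit hydrogens from standard valence (C 4, N 3, O 2, S 2, halogen 1); for lowercase aromatic atoms, an aromatic c carries 1 H when it has two neighbours and 0 H with three, and aromatic n carries 0 H:
  atom 1: F (halogen, monovalent) → 0 H
  atom 2: C, bond orders sum to 4 (valence 4) → 0 H
  atom 3: F (halogen, monovalent) → 0 H
  atom 4: F (halogen, monovalent) → 0 H
  atom 5: aromatic c, 3 neighbours → 0 H
  atom 6: aromatic c, 2 neighbours → 1 H
  atom 7: aromatic c, 2 neighbours → 1 H
  atom 8: aromatic c, 3 neighbours → 0 H
  atom 9: Cl (halogen, monovalent) → 0 H
  atom 10: aromatic c, 3 neighbours → 0 H
  atom 11: aromatic c, 2 neighbours → 1 H
  atom 12: F (halogen, monovalent) → 0 H
Totals → C:7, H:3, Cl:1, F:4.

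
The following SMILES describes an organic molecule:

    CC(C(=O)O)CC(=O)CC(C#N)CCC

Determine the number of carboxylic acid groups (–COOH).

The carboxylic acid motif appears at heavy-atom position 3 in the SMILES.
Other groups present: 1 ketone, 1 nitrile.
Carboxylic acid count: 1.

1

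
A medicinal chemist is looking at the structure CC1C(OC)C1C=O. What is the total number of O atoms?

Scan the SMILES for O atoms (remember two-letter symbols like Cl and Br are single atoms).
Oxygen count: 2.

2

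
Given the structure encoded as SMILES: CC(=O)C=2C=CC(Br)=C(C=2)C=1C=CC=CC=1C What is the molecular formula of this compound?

C15H13BrO

Walk through each heavy atom and fill implicit hydrogens from standard valence (C 4, N 3, O 2, S 2, halogen 1):
  atom 1: C, bond orders sum to 1 (valence 4) → 3 H
  atom 2: C, bond orders sum to 4 (valence 4) → 0 H
  atom 3: O, bond orders sum to 2 (valence 2) → 0 H
  atom 4: C, bond orders sum to 4 (valence 4) → 0 H
  atom 5: C, bond orders sum to 3 (valence 4) → 1 H
  atom 6: C, bond orders sum to 3 (valence 4) → 1 H
  atom 7: C, bond orders sum to 4 (valence 4) → 0 H
  atom 8: Br (halogen, monovalent) → 0 H
  atom 9: C, bond orders sum to 4 (valence 4) → 0 H
  atom 10: C, bond orders sum to 3 (valence 4) → 1 H
  atom 11: C, bond orders sum to 4 (valence 4) → 0 H
  atom 12: C, bond orders sum to 3 (valence 4) → 1 H
  atom 13: C, bond orders sum to 3 (valence 4) → 1 H
  atom 14: C, bond orders sum to 3 (valence 4) → 1 H
  atom 15: C, bond orders sum to 3 (valence 4) → 1 H
  atom 16: C, bond orders sum to 4 (valence 4) → 0 H
  atom 17: C, bond orders sum to 1 (valence 4) → 3 H
Totals → C:15, H:13, Br:1, O:1.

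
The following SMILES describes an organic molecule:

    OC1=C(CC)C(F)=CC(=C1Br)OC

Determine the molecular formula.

Walk through each heavy atom and fill implicit hydrogens from standard valence (C 4, N 3, O 2, S 2, halogen 1):
  atom 1: O, bond orders sum to 1 (valence 2) → 1 H
  atom 2: C, bond orders sum to 4 (valence 4) → 0 H
  atom 3: C, bond orders sum to 4 (valence 4) → 0 H
  atom 4: C, bond orders sum to 2 (valence 4) → 2 H
  atom 5: C, bond orders sum to 1 (valence 4) → 3 H
  atom 6: C, bond orders sum to 4 (valence 4) → 0 H
  atom 7: F (halogen, monovalent) → 0 H
  atom 8: C, bond orders sum to 3 (valence 4) → 1 H
  atom 9: C, bond orders sum to 4 (valence 4) → 0 H
  atom 10: C, bond orders sum to 4 (valence 4) → 0 H
  atom 11: Br (halogen, monovalent) → 0 H
  atom 12: O, bond orders sum to 2 (valence 2) → 0 H
  atom 13: C, bond orders sum to 1 (valence 4) → 3 H
Totals → C:9, H:10, Br:1, F:1, O:2.

C9H10BrFO2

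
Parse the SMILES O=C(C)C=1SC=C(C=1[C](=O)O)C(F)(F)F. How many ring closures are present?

1

In SMILES, each pair of matching ring-closure digits denotes one ring-closing bond; the number of such bonds equals the number of independent rings.
Ring-closure bonds here: 1.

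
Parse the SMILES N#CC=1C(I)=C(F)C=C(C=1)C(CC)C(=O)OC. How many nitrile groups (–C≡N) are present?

The nitrile motif appears at heavy-atom position 2 in the SMILES.
Other groups present: 1 ester.
Nitrile count: 1.

1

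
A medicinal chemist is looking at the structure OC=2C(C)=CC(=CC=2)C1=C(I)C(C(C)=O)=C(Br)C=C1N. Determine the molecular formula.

Walk through each heavy atom and fill implicit hydrogens from standard valence (C 4, N 3, O 2, S 2, halogen 1):
  atom 1: O, bond orders sum to 1 (valence 2) → 1 H
  atom 2: C, bond orders sum to 4 (valence 4) → 0 H
  atom 3: C, bond orders sum to 4 (valence 4) → 0 H
  atom 4: C, bond orders sum to 1 (valence 4) → 3 H
  atom 5: C, bond orders sum to 3 (valence 4) → 1 H
  atom 6: C, bond orders sum to 4 (valence 4) → 0 H
  atom 7: C, bond orders sum to 3 (valence 4) → 1 H
  atom 8: C, bond orders sum to 3 (valence 4) → 1 H
  atom 9: C, bond orders sum to 4 (valence 4) → 0 H
  atom 10: C, bond orders sum to 4 (valence 4) → 0 H
  atom 11: I (halogen, monovalent) → 0 H
  atom 12: C, bond orders sum to 4 (valence 4) → 0 H
  atom 13: C, bond orders sum to 4 (valence 4) → 0 H
  atom 14: C, bond orders sum to 1 (valence 4) → 3 H
  atom 15: O, bond orders sum to 2 (valence 2) → 0 H
  atom 16: C, bond orders sum to 4 (valence 4) → 0 H
  atom 17: Br (halogen, monovalent) → 0 H
  atom 18: C, bond orders sum to 3 (valence 4) → 1 H
  atom 19: C, bond orders sum to 4 (valence 4) → 0 H
  atom 20: N, bond orders sum to 1 (valence 3) → 2 H
Totals → C:15, H:13, Br:1, I:1, N:1, O:2.

C15H13BrINO2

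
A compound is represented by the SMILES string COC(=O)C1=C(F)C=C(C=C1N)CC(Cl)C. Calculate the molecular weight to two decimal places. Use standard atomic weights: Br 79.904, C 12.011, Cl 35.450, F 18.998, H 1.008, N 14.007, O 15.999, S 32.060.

First, the molecular formula is C11H13ClFNO2 (counting implicit H from valence).
  C: 11 × 12.011 = 132.121
  Cl: 1 × 35.450 = 35.450
  F: 1 × 18.998 = 18.998
  H: 13 × 1.008 = 13.104
  N: 1 × 14.007 = 14.007
  O: 2 × 15.999 = 31.998
Sum: 11×12.011 + 1×35.450 + 1×18.998 + 13×1.008 + 1×14.007 + 2×15.999 = 245.678 → 245.68 g/mol.

245.68 g/mol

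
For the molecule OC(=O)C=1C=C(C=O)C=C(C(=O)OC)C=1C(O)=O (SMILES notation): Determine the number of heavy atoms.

Every atom symbol written in the SMILES (organic subset) is one heavy atom; implicit H are not written.
Heavy atoms by element → C:11, O:7.
Total: 18.

18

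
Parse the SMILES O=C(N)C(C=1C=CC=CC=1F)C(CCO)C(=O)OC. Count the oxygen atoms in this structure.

Scan the SMILES for O atoms (remember two-letter symbols like Cl and Br are single atoms).
Oxygen count: 4.

4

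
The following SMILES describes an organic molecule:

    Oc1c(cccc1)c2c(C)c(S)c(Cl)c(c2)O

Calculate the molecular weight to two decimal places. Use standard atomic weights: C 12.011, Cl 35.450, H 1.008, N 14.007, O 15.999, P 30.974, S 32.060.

First, the molecular formula is C13H11ClO2S (counting implicit H from valence).
  C: 13 × 12.011 = 156.143
  Cl: 1 × 35.450 = 35.450
  H: 11 × 1.008 = 11.088
  O: 2 × 15.999 = 31.998
  S: 1 × 32.060 = 32.060
Sum: 13×12.011 + 1×35.450 + 11×1.008 + 2×15.999 + 1×32.060 = 266.739 → 266.74 g/mol.

266.74 g/mol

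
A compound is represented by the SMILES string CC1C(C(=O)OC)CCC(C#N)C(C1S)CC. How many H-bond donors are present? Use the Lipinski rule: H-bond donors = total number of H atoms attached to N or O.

Donors: find every N or O and count the H atoms it carries.
  atom 5 (O): bond orders sum to 2 → 0 H
  atom 6 (O): bond orders sum to 2 → 0 H
  atom 12 (N): bond orders sum to 3 → 0 H
Lipinski HBD = 0.

0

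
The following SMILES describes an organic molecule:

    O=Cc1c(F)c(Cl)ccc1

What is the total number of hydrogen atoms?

Walk through each heavy atom and fill implicit hydrogens from standard valence (C 4, N 3, O 2, S 2, halogen 1); for lowercase aromatic atoms, an aromatic c carries 1 H when it has two neighbours and 0 H with three, and aromatic n carries 0 H:
  atom 1: O, bond orders sum to 2 (valence 2) → 0 H
  atom 2: C, bond orders sum to 3 (valence 4) → 1 H
  atom 3: aromatic c, 3 neighbours → 0 H
  atom 4: aromatic c, 3 neighbours → 0 H
  atom 5: F (halogen, monovalent) → 0 H
  atom 6: aromatic c, 3 neighbours → 0 H
  atom 7: Cl (halogen, monovalent) → 0 H
  atom 8: aromatic c, 2 neighbours → 1 H
  atom 9: aromatic c, 2 neighbours → 1 H
  atom 10: aromatic c, 2 neighbours → 1 H
Total hydrogens: 4.

4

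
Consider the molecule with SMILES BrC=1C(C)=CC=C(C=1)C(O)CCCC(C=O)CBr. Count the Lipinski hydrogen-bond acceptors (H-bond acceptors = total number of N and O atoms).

N atoms: 0; O atoms: 2.
Lipinski HBA = 0 + 2 = 2.

2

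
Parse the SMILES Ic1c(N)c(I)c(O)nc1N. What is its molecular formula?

C5H5I2N3O

Walk through each heavy atom and fill implicit hydrogens from standard valence (C 4, N 3, O 2, S 2, halogen 1); for lowercase aromatic atoms, an aromatic c carries 1 H when it has two neighbours and 0 H with three, and aromatic n carries 0 H:
  atom 1: I (halogen, monovalent) → 0 H
  atom 2: aromatic c, 3 neighbours → 0 H
  atom 3: aromatic c, 3 neighbours → 0 H
  atom 4: N, bond orders sum to 1 (valence 3) → 2 H
  atom 5: aromatic c, 3 neighbours → 0 H
  atom 6: I (halogen, monovalent) → 0 H
  atom 7: aromatic c, 3 neighbours → 0 H
  atom 8: O, bond orders sum to 1 (valence 2) → 1 H
  atom 9: aromatic n, 2 neighbours → 0 H
  atom 10: aromatic c, 3 neighbours → 0 H
  atom 11: N, bond orders sum to 1 (valence 3) → 2 H
Totals → C:5, H:5, I:2, N:3, O:1.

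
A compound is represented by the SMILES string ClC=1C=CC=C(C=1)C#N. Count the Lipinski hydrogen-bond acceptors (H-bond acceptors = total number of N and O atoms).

N atoms: 1; O atoms: 0.
Lipinski HBA = 1 + 0 = 1.

1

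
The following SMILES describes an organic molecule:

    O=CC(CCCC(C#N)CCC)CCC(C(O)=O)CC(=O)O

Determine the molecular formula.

C16H25NO5

Walk through each heavy atom and fill implicit hydrogens from standard valence (C 4, N 3, O 2, S 2, halogen 1):
  atom 1: O, bond orders sum to 2 (valence 2) → 0 H
  atom 2: C, bond orders sum to 3 (valence 4) → 1 H
  atom 3: C, bond orders sum to 3 (valence 4) → 1 H
  atom 4: C, bond orders sum to 2 (valence 4) → 2 H
  atom 5: C, bond orders sum to 2 (valence 4) → 2 H
  atom 6: C, bond orders sum to 2 (valence 4) → 2 H
  atom 7: C, bond orders sum to 3 (valence 4) → 1 H
  atom 8: C, bond orders sum to 4 (valence 4) → 0 H
  atom 9: N, bond orders sum to 3 (valence 3) → 0 H
  atom 10: C, bond orders sum to 2 (valence 4) → 2 H
  atom 11: C, bond orders sum to 2 (valence 4) → 2 H
  atom 12: C, bond orders sum to 1 (valence 4) → 3 H
  atom 13: C, bond orders sum to 2 (valence 4) → 2 H
  atom 14: C, bond orders sum to 2 (valence 4) → 2 H
  atom 15: C, bond orders sum to 3 (valence 4) → 1 H
  atom 16: C, bond orders sum to 4 (valence 4) → 0 H
  atom 17: O, bond orders sum to 1 (valence 2) → 1 H
  atom 18: O, bond orders sum to 2 (valence 2) → 0 H
  atom 19: C, bond orders sum to 2 (valence 4) → 2 H
  atom 20: C, bond orders sum to 4 (valence 4) → 0 H
  atom 21: O, bond orders sum to 2 (valence 2) → 0 H
  atom 22: O, bond orders sum to 1 (valence 2) → 1 H
Totals → C:16, H:25, N:1, O:5.
In Hill order: C16H25NO5.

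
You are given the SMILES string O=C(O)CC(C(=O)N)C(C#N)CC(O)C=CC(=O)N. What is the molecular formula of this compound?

Walk through each heavy atom and fill implicit hydrogens from standard valence (C 4, N 3, O 2, S 2, halogen 1):
  atom 1: O, bond orders sum to 2 (valence 2) → 0 H
  atom 2: C, bond orders sum to 4 (valence 4) → 0 H
  atom 3: O, bond orders sum to 1 (valence 2) → 1 H
  atom 4: C, bond orders sum to 2 (valence 4) → 2 H
  atom 5: C, bond orders sum to 3 (valence 4) → 1 H
  atom 6: C, bond orders sum to 4 (valence 4) → 0 H
  atom 7: O, bond orders sum to 2 (valence 2) → 0 H
  atom 8: N, bond orders sum to 1 (valence 3) → 2 H
  atom 9: C, bond orders sum to 3 (valence 4) → 1 H
  atom 10: C, bond orders sum to 4 (valence 4) → 0 H
  atom 11: N, bond orders sum to 3 (valence 3) → 0 H
  atom 12: C, bond orders sum to 2 (valence 4) → 2 H
  atom 13: C, bond orders sum to 3 (valence 4) → 1 H
  atom 14: O, bond orders sum to 1 (valence 2) → 1 H
  atom 15: C, bond orders sum to 3 (valence 4) → 1 H
  atom 16: C, bond orders sum to 3 (valence 4) → 1 H
  atom 17: C, bond orders sum to 4 (valence 4) → 0 H
  atom 18: O, bond orders sum to 2 (valence 2) → 0 H
  atom 19: N, bond orders sum to 1 (valence 3) → 2 H
Totals → C:11, H:15, N:3, O:5.

C11H15N3O5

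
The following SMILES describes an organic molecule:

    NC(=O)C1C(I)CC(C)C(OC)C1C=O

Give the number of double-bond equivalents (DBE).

Degree of unsaturation = (number of rings) + (number of π bonds).
Ring closures in the SMILES: 1.
π bonds: 2 double bonds (each 1 DoU) → 2 DoU from unsaturation.
Total DoU = 1 + 2 = 3.

3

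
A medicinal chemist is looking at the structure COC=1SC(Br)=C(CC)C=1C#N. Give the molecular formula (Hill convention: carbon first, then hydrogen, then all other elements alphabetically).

C8H8BrNOS

Walk through each heavy atom and fill implicit hydrogens from standard valence (C 4, N 3, O 2, S 2, halogen 1):
  atom 1: C, bond orders sum to 1 (valence 4) → 3 H
  atom 2: O, bond orders sum to 2 (valence 2) → 0 H
  atom 3: C, bond orders sum to 4 (valence 4) → 0 H
  atom 4: S, bond orders sum to 2 (valence 2) → 0 H
  atom 5: C, bond orders sum to 4 (valence 4) → 0 H
  atom 6: Br (halogen, monovalent) → 0 H
  atom 7: C, bond orders sum to 4 (valence 4) → 0 H
  atom 8: C, bond orders sum to 2 (valence 4) → 2 H
  atom 9: C, bond orders sum to 1 (valence 4) → 3 H
  atom 10: C, bond orders sum to 4 (valence 4) → 0 H
  atom 11: C, bond orders sum to 4 (valence 4) → 0 H
  atom 12: N, bond orders sum to 3 (valence 3) → 0 H
Totals → C:8, H:8, Br:1, N:1, O:1, S:1.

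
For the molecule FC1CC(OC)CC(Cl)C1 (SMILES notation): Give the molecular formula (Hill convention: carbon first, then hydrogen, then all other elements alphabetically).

Walk through each heavy atom and fill implicit hydrogens from standard valence (C 4, N 3, O 2, S 2, halogen 1):
  atom 1: F (halogen, monovalent) → 0 H
  atom 2: C, bond orders sum to 3 (valence 4) → 1 H
  atom 3: C, bond orders sum to 2 (valence 4) → 2 H
  atom 4: C, bond orders sum to 3 (valence 4) → 1 H
  atom 5: O, bond orders sum to 2 (valence 2) → 0 H
  atom 6: C, bond orders sum to 1 (valence 4) → 3 H
  atom 7: C, bond orders sum to 2 (valence 4) → 2 H
  atom 8: C, bond orders sum to 3 (valence 4) → 1 H
  atom 9: Cl (halogen, monovalent) → 0 H
  atom 10: C, bond orders sum to 2 (valence 4) → 2 H
Totals → C:7, H:12, Cl:1, F:1, O:1.

C7H12ClFO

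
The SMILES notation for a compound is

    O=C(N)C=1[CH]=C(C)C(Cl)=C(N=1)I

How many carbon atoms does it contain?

Count every carbon token in the SMILES (each C, including those in ring-closure positions and inside branches).
Carbon count: 7.

7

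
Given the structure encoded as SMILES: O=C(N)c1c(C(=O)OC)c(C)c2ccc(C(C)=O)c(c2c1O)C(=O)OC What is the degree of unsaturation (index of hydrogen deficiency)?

Molecular formula: C18H17NO7.
DoU = (2C + 2 + N − H − X) / 2, where X is the halogen count and O/S are ignored.
    = (2·18 + 2 + 1 − 17 − 0) / 2 = 22 / 2 = 11.

11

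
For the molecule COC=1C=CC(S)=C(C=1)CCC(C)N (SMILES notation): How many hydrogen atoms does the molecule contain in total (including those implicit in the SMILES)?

17

Walk through each heavy atom and fill implicit hydrogens from standard valence (C 4, N 3, O 2, S 2, halogen 1):
  atom 1: C, bond orders sum to 1 (valence 4) → 3 H
  atom 2: O, bond orders sum to 2 (valence 2) → 0 H
  atom 3: C, bond orders sum to 4 (valence 4) → 0 H
  atom 4: C, bond orders sum to 3 (valence 4) → 1 H
  atom 5: C, bond orders sum to 3 (valence 4) → 1 H
  atom 6: C, bond orders sum to 4 (valence 4) → 0 H
  atom 7: S, bond orders sum to 1 (valence 2) → 1 H
  atom 8: C, bond orders sum to 4 (valence 4) → 0 H
  atom 9: C, bond orders sum to 3 (valence 4) → 1 H
  atom 10: C, bond orders sum to 2 (valence 4) → 2 H
  atom 11: C, bond orders sum to 2 (valence 4) → 2 H
  atom 12: C, bond orders sum to 3 (valence 4) → 1 H
  atom 13: C, bond orders sum to 1 (valence 4) → 3 H
  atom 14: N, bond orders sum to 1 (valence 3) → 2 H
Total hydrogens: 17.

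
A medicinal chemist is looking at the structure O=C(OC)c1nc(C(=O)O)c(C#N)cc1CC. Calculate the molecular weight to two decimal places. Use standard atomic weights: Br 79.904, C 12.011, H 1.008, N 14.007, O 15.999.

First, the molecular formula is C11H10N2O4 (counting implicit H from valence).
  C: 11 × 12.011 = 132.121
  H: 10 × 1.008 = 10.080
  N: 2 × 14.007 = 28.014
  O: 4 × 15.999 = 63.996
Sum: 11×12.011 + 10×1.008 + 2×14.007 + 4×15.999 = 234.211 → 234.21 g/mol.

234.21 g/mol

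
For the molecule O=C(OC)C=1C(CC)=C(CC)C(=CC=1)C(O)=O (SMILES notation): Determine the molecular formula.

C13H16O4

Walk through each heavy atom and fill implicit hydrogens from standard valence (C 4, N 3, O 2, S 2, halogen 1):
  atom 1: O, bond orders sum to 2 (valence 2) → 0 H
  atom 2: C, bond orders sum to 4 (valence 4) → 0 H
  atom 3: O, bond orders sum to 2 (valence 2) → 0 H
  atom 4: C, bond orders sum to 1 (valence 4) → 3 H
  atom 5: C, bond orders sum to 4 (valence 4) → 0 H
  atom 6: C, bond orders sum to 4 (valence 4) → 0 H
  atom 7: C, bond orders sum to 2 (valence 4) → 2 H
  atom 8: C, bond orders sum to 1 (valence 4) → 3 H
  atom 9: C, bond orders sum to 4 (valence 4) → 0 H
  atom 10: C, bond orders sum to 2 (valence 4) → 2 H
  atom 11: C, bond orders sum to 1 (valence 4) → 3 H
  atom 12: C, bond orders sum to 4 (valence 4) → 0 H
  atom 13: C, bond orders sum to 3 (valence 4) → 1 H
  atom 14: C, bond orders sum to 3 (valence 4) → 1 H
  atom 15: C, bond orders sum to 4 (valence 4) → 0 H
  atom 16: O, bond orders sum to 1 (valence 2) → 1 H
  atom 17: O, bond orders sum to 2 (valence 2) → 0 H
Totals → C:13, H:16, O:4.
In Hill order: C13H16O4.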